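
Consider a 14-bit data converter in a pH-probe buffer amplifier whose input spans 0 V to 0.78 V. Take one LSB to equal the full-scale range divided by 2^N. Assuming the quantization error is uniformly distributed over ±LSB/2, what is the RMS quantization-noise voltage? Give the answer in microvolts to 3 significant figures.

13.7 µV

Span = 0.78 V.
LSB = 0.78 V ÷ 2^14 = 0.78/16384 V = 47.607 µV.
RMS of a uniform error over width LSB is LSB/√12 = 13.7 µV.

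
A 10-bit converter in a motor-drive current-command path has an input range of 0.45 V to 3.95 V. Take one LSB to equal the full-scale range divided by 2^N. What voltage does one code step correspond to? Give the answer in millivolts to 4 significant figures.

Range = 3.95 − (0.45) = 3.5 V.
Number of codes = 2^10 = 1024.
One LSB is 3.5 V / 1024 = 3.418 mV.

3.418 mV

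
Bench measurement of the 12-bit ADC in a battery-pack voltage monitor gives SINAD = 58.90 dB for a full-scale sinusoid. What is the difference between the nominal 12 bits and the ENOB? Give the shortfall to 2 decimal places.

Effective bits = (58.90 − 1.76)/6.02 = 9.4917.
Shortfall = 12 − 9.4917 = 2.5083 bits.

2.51 bits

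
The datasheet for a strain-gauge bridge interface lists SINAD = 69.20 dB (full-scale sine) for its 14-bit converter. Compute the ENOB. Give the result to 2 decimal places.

Inverting SNR = 6.02 N + 1.76: N_eff = (69.20 − 1.76)/6.02 = 11.2027.

11.20 bits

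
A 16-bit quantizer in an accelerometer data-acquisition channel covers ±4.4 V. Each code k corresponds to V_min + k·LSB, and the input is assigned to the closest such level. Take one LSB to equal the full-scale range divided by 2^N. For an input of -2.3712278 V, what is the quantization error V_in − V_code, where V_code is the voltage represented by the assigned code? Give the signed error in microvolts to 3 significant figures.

−24.2 µV

Range = 4.4 − (-4.4) = 8.8 V. LSB = 8.8 V / 2^16 ≈ 134.3 µV.
(V_in − V_min)/LSB = (-2.3712278 − (-4.4)) × 65536/8.8 = 15108.8199 → nearest code k = 15109.
V_code = V_min + k × range/2^16 = -4.4 + 15109 × 8.8/65536 = -2.3712036133 V.
V_in − V_code = -2.3712278 − (-2.3712036133) = −24.2 µV.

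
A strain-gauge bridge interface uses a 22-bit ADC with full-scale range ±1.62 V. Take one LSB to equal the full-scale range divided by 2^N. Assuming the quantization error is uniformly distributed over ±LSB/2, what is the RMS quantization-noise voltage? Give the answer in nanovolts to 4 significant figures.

223.0 nV

Range = 1.62 − (-1.62) = 3.24 V.
LSB = 3.24 V / 2^22 = 0.772476 µV.
σ_q = LSB/√12 = 0.772476 µV/3.4641 = 223.0 nV.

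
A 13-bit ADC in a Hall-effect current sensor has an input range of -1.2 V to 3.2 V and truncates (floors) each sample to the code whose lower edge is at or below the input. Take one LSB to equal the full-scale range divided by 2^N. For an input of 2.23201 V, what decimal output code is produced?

Span: 3.2 V − (-1.2 V) = 4.4 V. LSB = 4.4 V / 2^13 ≈ 0.5371 mV.
V_in − V_min = 2.23201 − (-1.2) = 3.43201 V.
Divide by LSB: 3.43201 × 8192/4.4 = 6389.7786.
Truncating gives code 6389.

6389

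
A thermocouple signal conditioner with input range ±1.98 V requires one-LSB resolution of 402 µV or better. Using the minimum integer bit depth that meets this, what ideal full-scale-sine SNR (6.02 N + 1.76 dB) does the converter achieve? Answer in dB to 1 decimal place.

86.0 dB

The full-scale span is 1.98 − (-1.98) = 3.96 V.
3.96 V / 402 µV = 9851. Since 2^13 = 8192 and 2^14 = 16384, N = 14.
Ideal SNR at N = 14: 6.02·14 + 1.76 = 86.0 dB.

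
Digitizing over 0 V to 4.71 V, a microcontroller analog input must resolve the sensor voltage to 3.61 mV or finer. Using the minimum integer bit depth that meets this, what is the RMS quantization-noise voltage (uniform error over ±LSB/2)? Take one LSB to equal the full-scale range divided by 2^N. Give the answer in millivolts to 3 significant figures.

0.664 mV

Full-scale range = 4.71 V.
Required number of levels: 4.71/3.61 mV = 1304.7; smallest N with 2^N ≥ that is 11.
Step size = 4.71/2048 V = 2.2998 mV.
RMS noise = LSB/√12 = 0.664 mV.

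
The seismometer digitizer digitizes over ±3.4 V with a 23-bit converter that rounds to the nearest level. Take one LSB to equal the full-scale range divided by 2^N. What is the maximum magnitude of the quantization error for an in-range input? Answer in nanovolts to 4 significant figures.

405.3 nV

Span: 3.4 V − (-3.4 V) = 6.8 V.
LSB = 6.8 V ÷ 2^23 = 6.8/8388608 V = 0.810623 µV.
Worst-case error for round-to-nearest is half an LSB: 405.3 nV.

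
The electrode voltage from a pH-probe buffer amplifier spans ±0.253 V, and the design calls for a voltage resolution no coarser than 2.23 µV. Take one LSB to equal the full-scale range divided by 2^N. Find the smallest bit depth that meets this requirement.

18 bits

The full-scale span is 0.253 − (-0.253) = 0.506 V.
Need 2^N ≥ 0.506 V / 2.23 µV = 226900 → N_min = 18.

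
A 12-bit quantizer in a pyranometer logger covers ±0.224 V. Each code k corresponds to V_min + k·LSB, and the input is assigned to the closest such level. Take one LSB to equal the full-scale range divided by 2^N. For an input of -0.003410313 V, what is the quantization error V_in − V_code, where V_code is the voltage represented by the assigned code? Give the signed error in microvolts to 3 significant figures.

−19.7 µV

Span: 0.224 V − (-0.224 V) = 0.448 V. LSB = 0.448 V / 2^12 ≈ 109.4 µV.
(-0.003410313 − (-0.224)) / LSB = 0.220589687 × 4096/0.448 = 2016.8200. Nearest integer: k = 2017.
V_code = -0.224 + (2017/4096) × 0.448 = -0.003390625000 V.
V_in − V_code = -0.003410313 − (-0.003390625000) = −19.7 µV.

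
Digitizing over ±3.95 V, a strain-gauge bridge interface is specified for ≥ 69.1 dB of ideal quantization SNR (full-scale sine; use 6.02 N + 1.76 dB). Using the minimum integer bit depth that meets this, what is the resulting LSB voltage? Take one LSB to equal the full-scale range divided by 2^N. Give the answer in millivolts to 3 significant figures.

The full-scale span is 3.95 − (-3.95) = 7.9 V.
6.02 N + 1.76 ≥ 69.1 gives N ≥ 11.186, so the minimum integer is 12.
LSB = 7.9 V / 2^12 = 1.93 mV.

1.93 mV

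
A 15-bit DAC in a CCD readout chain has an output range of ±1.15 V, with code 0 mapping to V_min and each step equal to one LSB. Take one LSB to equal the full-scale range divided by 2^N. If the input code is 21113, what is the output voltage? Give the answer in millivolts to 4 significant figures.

331.9 mV

Full-scale range = 1.15 V − (-1.15 V) = 2.3 V. LSB = 2.3 V / 2^15.
V_out = V_min + code × LSB = -1.15 V + 21113 × 2.3 V / 32768
      = -1.15 V + 1.48193 V = 0.331931 V.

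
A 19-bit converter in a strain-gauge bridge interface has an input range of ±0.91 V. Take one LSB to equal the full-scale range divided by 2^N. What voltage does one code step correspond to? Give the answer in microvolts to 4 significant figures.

Span: 0.91 V − (-0.91 V) = 1.82 V.
2^19 = 524288 levels.
LSB = 1.82 V / 2^19 = 3.471 µV.

3.471 µV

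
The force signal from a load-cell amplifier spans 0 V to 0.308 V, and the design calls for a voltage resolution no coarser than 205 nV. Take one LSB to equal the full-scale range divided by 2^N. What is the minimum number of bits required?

21 bits

Full-scale range = 0.308 V.
0.308 V / 205 nV = 1.502e6. Since 2^20 = 1048576 and 2^21 = 2097152, N = 21.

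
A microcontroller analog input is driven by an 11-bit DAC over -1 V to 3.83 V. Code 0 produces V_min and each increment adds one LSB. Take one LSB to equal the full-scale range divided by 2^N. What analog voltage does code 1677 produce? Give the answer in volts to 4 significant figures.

Span: 3.83 V − (-1 V) = 4.83 V. LSB = 4.83 V / 2^11.
V_out = V_min + code × LSB = -1 V + 1677 × 4.83 V / 2048
      = -1 V + 3.95503 V = 2.95503 V.

2.955 V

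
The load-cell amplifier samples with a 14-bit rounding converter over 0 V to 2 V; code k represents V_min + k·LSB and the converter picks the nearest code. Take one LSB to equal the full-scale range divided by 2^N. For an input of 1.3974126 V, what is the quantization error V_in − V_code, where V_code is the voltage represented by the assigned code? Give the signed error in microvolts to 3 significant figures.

−48.3 µV

Span = 2 V. LSB = 2 V / 2^14 ≈ 122.1 µV.
(V_in − V_min)/LSB = (1.3974126 − (0)) × 16384/2 = 11447.6040 → nearest code k = 11448.
V_code = 0 + (11448/16384) × 2 = 1.3974609375 V.
Error = V_in − V_code = 1.3974126 − (1.3974609375) = −48.3 µV.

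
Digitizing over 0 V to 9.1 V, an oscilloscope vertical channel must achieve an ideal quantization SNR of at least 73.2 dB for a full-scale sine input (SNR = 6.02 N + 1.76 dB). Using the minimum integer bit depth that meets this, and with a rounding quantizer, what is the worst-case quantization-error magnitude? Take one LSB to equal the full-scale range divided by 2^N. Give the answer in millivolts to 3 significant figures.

Span = 9.1 V.
6.02 N + 1.76 ≥ 73.2 gives N ≥ 11.867, so the minimum integer is 12.
One LSB is 9.1 V / 4096 = 2.2217 mV.
Max error for round-to-nearest is LSB/2 = 1.11 mV.

1.11 mV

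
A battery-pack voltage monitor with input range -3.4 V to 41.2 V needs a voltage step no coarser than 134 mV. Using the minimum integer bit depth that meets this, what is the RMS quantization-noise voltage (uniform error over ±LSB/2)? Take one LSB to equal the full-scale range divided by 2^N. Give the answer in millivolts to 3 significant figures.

Full-scale range = 41.2 V − (-3.4 V) = 44.6 V.
Required number of levels: 44.6/134 mV = 332.84; smallest N with 2^N ≥ that is 9.
LSB = 44.6 V / 2^9 = 87.109 mV.
σ_q = LSB/√12 = 87.109 mV/3.4641 = 25.1 mV.

25.1 mV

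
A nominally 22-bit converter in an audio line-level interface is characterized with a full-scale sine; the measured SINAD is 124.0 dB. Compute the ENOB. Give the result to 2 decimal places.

ENOB = (124.0 − 1.76)/6.02 = 20.3056 bits.

20.31 bits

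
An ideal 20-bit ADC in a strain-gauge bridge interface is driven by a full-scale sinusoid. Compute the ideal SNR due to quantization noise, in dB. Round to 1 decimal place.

122.2 dB

6.02(20) + 1.76 = 120.40 + 1.76 = 122.16 dB.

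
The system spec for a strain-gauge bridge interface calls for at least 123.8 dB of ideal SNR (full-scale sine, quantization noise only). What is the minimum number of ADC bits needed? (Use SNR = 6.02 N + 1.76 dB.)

21 bits

N ≥ (123.8 − 1.76)/6.02 = 20.272 → N_min = 21.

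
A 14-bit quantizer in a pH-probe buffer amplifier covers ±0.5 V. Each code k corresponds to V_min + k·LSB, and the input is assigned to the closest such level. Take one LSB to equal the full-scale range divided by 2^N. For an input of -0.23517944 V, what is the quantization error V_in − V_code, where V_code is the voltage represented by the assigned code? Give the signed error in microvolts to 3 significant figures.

−11.0 µV

Span: 0.5 V − (-0.5 V) = 1 V. LSB = 1 V / 2^14 ≈ 61.04 µV.
(-0.23517944 − (-0.5)) / LSB = 0.26482056 × 16384/1 = 4338.8201. Nearest integer: k = 4339.
V_code = -0.5 + (4339/16384) × 1 = -0.23516845703 V.
Error = V_in − V_code = -0.23517944 − (-0.23516845703) = −11.0 µV.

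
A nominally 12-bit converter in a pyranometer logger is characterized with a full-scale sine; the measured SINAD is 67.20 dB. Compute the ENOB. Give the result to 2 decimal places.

10.87 bits

Inverting SNR = 6.02 N + 1.76: N_eff = (67.20 − 1.76)/6.02 = 10.8704.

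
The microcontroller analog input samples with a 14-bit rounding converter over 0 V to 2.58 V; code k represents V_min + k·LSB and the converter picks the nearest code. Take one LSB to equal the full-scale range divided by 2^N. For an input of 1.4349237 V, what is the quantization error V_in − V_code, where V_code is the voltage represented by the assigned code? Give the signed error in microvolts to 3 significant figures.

+50.7 µV

Span = 2.58 V. LSB = 2.58 V / 2^14 ≈ 157.5 µV.
(1.4349237 − (0)) / LSB = 1.4349237 × 16384/2.58 = 9112.3217. Nearest integer: k = 9112.
Reconstructed level: 0 + 9112 × 2.58/16384 V = 1.4348730469 V.
V_in − V_code = 1.4349237 − (1.4348730469) = +50.7 µV.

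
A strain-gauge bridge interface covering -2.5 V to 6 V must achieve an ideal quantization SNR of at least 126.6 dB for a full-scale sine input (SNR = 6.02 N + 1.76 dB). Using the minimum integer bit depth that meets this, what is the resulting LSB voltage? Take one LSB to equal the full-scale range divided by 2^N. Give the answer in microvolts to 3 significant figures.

The full-scale span is 6 − (-2.5) = 8.5 V.
Required N = ⌈(126.6 − 1.76)/6.02⌉ = ⌈20.738⌉ = 21.
LSB = 8.5 V / 2^21 = 4.05 µV.

4.05 µV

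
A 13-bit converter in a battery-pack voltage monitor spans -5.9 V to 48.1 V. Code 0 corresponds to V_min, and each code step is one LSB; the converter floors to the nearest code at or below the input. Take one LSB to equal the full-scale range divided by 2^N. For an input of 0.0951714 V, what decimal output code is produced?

909

Span: 48.1 V − (-5.9 V) = 54 V. LSB = 54 V / 2^13 ≈ 6.592 mV.
V_in − V_min = 0.0951714 − (-5.9) = 5.9951714 V.
Divide by LSB: 5.9951714 × 8192/54 = 909.4897.
Truncating gives code 909.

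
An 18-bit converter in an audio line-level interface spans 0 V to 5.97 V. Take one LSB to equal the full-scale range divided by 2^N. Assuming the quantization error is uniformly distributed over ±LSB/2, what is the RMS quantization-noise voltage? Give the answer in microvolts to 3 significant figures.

6.57 µV

Span = 5.97 V.
LSB = 5.97 V ÷ 2^18 = 5.97/262144 V = 22.774 µV.
For a uniform distribution on [−LSB/2, +LSB/2], V_rms = LSB/√12 = 22.774 µV/3.4641 = 6.57 µV.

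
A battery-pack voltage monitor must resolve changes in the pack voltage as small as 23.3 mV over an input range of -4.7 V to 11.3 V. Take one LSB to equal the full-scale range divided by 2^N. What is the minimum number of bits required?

10 bits

The full-scale span is 11.3 − (-4.7) = 16 V.
Levels needed ≥ 16/23.3 mV = 686.7. 2^10 = 1024 suffices, so N_min = 10.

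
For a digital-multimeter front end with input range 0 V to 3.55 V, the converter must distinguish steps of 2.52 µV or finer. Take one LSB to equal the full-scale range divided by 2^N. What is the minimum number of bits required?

21 bits

V_FS = 3.55 V.
Required number of levels: 3.55/2.52 µV = 1.4087e6; smallest N with 2^N ≥ that is 21.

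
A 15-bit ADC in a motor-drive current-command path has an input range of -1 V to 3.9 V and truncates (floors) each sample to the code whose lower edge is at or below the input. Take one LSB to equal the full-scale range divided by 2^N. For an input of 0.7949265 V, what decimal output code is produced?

Full-scale range = 3.9 V − (-1 V) = 4.9 V. LSB = 4.9 V / 2^15 ≈ 149.5 µV.
code = ⌊(V_in − V_min)/LSB⌋ = ⌊(V_in − V_min) × 2^15 / range⌋
     = ⌊(0.7949265 − (-1)) × 32768 / 4.9⌋ = ⌊1.7949265 × 32768/4.9⌋
     = ⌊12003.296⌋ = 12003.

12003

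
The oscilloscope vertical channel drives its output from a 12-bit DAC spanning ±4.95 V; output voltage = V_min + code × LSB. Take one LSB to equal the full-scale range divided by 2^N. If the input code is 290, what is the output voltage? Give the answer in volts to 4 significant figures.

-4.249 V

The full-scale span is 4.95 − (-4.95) = 9.9 V. LSB = 9.9 V / 2^12.
V_out = V_min + code × LSB = -4.95 V + 290 × 9.9 V / 4096
      = -4.95 V + 0.700928 V = -4.24907 V.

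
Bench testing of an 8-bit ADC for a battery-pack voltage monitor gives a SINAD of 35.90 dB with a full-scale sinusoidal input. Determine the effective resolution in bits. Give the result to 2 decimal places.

ENOB = (35.90 − 1.76)/6.02 = 5.6711 bits.

5.67 bits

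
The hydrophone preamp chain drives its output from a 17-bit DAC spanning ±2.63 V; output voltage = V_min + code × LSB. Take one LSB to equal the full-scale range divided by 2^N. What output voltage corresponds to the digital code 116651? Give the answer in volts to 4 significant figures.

The full-scale span is 2.63 − (-2.63) = 5.26 V. LSB = 5.26 V / 2^17.
Output = V_min + (116651/131072) × range = -2.63 + 0.889977 × 5.26 V
      = -2.63 + 4.68128 = 2.05128 V.

2.051 V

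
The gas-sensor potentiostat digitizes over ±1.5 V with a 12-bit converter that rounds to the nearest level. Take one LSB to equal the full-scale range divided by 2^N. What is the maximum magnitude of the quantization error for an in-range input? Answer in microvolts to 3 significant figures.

Span: 1.5 V − (-1.5 V) = 3 V.
One LSB is 3 V / 4096 = 0.73242 mV.
Worst-case error for round-to-nearest is half an LSB: 366 µV.

366 µV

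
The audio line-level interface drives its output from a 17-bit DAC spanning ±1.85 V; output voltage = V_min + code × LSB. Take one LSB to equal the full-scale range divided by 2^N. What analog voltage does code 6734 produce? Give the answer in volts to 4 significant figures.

Span: 1.85 V − (-1.85 V) = 3.7 V. LSB = 3.7 V / 2^17.
V_out = V_min + code × LSB = -1.85 V + 6734 × 3.7 V / 131072
      = -1.85 + 0.190092 = -1.65991 V.

-1.660 V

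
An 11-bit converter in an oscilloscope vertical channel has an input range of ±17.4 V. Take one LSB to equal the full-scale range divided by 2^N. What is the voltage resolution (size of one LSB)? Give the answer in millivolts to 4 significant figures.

Range = 17.4 − (-17.4) = 34.8 V.
Number of codes = 2^11 = 2048.
Step size = 34.8/2048 V = 16.99 mV.

16.99 mV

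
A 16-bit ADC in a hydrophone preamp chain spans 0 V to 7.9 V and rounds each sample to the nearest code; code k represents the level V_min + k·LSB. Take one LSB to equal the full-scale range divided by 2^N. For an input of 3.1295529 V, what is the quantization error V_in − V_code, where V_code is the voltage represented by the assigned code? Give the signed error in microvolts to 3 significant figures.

Range is 7.9 V. LSB = 7.9 V / 2^16 ≈ 120.5 µV.
(V_in − V_min)/LSB = (3.1295529 − (0)) × 65536/7.9 = 25961.8201 → nearest code k = 25962.
V_code = V_min + k × range/2^16 = 0 + 25962 × 7.9/65536 = 3.1295745850 V.
Error = V_in − V_code = 3.1295529 − (3.1295745850) = −21.7 µV.

−21.7 µV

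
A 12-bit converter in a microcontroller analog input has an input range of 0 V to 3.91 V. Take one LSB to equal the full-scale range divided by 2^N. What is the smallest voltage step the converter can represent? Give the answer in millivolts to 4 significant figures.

V_FS = 3.91 V.
2^12 = 4096 levels.
One LSB is 3.91 V / 4096 = 0.9546 mV.

0.9546 mV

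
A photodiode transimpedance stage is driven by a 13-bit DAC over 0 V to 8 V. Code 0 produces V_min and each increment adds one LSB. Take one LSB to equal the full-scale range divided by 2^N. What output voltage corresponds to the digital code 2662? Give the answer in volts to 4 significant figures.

Full-scale range = 8 V. LSB = 8 V / 2^13.
Output = V_min + (2662/8192) × range = 0 + 0.324951 × 8 V
      = 0 + 2.59961 = 2.59961 V.

2.600 V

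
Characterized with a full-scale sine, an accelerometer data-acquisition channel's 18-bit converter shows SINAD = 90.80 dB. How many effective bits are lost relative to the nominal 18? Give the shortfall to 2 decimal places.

N_eff = (90.80 − 1.76)/6.02 = 14.7907 bits.
Lost resolution: 18 − 14.7907 = 3.2093 bits.

3.21 bits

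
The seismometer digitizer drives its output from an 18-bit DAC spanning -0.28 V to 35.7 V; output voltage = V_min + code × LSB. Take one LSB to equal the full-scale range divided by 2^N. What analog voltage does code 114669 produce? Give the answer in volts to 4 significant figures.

15.46 V

Range = 35.7 − (-0.28) = 35.98 V. LSB = 35.98 V / 2^18.
V_out = -0.28 + 114669 × (35.98/262144) V
      = -0.28 V + 15.7386 V = 15.4586 V.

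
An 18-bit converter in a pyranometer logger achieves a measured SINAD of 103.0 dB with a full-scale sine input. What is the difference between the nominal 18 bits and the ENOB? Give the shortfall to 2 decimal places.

ENOB = (SINAD − 1.76)/6.02 = (103.0 − 1.76)/6.02 = 16.8173 bits.
18 − 16.8173 = 1.18 bits below nominal.

1.18 bits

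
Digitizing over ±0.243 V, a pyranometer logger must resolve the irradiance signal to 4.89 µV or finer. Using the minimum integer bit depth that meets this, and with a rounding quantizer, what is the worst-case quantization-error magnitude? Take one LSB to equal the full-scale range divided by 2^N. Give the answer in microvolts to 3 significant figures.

Range = 0.243 − (-0.243) = 0.486 V.
Need 2^N ≥ 0.486 V / 4.89 µV = 99390 → N_min = 17.
LSB = 0.486 V ÷ 2^17 = 0.486/131072 V = 3.7079 µV.
|e|_max = LSB/2 = 1.85 µV.

1.85 µV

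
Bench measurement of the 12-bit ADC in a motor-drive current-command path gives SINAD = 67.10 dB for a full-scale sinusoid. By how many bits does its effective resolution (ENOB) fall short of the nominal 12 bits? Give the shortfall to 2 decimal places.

1.15 bits

N_eff = (67.10 − 1.76)/6.02 = 10.8538 bits.
12 − 10.8538 = 1.15 bits below nominal.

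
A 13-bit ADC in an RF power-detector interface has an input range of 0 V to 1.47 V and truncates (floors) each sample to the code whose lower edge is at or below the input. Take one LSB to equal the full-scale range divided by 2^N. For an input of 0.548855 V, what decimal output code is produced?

3058

Full-scale range = 1.47 V. LSB = 1.47 V / 2^13 ≈ 179.4 µV.
V_in − V_min = 0.548855 − (0) = 0.548855 V.
Divide by LSB: 0.548855 × 8192/1.47 = 3058.6532.
Truncating gives code 3058.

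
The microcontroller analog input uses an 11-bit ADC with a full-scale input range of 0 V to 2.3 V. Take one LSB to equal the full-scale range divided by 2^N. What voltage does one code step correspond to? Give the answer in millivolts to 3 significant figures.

1.12 mV

Span = 2.3 V.
There are 2^11 = 2048 steps.
LSB = 2.3 V / 2^11 = 1.12 mV.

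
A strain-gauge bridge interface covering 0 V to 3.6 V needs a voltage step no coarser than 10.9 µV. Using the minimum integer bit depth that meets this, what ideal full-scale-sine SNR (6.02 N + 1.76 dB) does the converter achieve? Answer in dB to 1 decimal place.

V_FS = 3.6 V.
Levels needed ≥ 3.6/10.9 µV = 330300. 2^19 = 524288 suffices, so N_min = 19.
6.02(19) + 1.76 = 116.14 dB.

116.1 dB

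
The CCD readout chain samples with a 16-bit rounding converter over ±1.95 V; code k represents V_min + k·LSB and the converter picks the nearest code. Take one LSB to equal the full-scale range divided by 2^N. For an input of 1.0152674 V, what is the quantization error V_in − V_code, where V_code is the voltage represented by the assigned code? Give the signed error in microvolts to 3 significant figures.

−20.4 µV

Span: 1.95 V − (-1.95 V) = 3.9 V. LSB = 3.9 V / 2^16 ≈ 59.51 µV.
(1.0152674 − (-1.95)) / LSB = 2.9652674 × 65536/3.9 = 49828.6575. Nearest integer: k = 49829.
V_code = -1.95 + (49829/65536) × 3.9 = 1.0152877808 V.
V_in − V_code = 1.0152674 − (1.0152877808) = −20.4 µV.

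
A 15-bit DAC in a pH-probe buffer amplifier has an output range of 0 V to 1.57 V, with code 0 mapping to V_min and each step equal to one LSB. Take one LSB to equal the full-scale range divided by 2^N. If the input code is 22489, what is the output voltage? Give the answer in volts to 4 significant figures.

Full-scale range = 1.57 V. LSB = 1.57 V / 2^15.
V_out = 0 + 22489 × (1.57/32768) V
      = 0 V + 1.07751 V = 1.07751 V.

1.078 V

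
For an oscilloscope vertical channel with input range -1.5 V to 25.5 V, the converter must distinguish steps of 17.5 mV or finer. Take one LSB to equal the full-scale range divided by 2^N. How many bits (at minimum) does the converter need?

11 bits

Full-scale range = 25.5 V − (-1.5 V) = 27 V.
Required number of levels: 27/17.5 mV = 1542.9; smallest N with 2^N ≥ that is 11.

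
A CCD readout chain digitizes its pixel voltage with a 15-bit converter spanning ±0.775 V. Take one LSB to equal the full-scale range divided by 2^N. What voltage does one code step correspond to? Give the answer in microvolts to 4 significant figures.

Range = 0.775 − (-0.775) = 1.55 V.
2^15 = 32768 levels.
One LSB is 1.55 V / 32768 = 47.30 µV.

47.30 µV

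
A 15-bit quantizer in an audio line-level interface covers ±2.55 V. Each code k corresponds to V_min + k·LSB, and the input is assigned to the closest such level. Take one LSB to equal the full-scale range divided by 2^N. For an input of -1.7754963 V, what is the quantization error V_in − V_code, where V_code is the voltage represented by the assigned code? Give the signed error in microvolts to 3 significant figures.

+40.8 µV

Span: 2.55 V − (-2.55 V) = 5.1 V. LSB = 5.1 V / 2^15 ≈ 155.6 µV.
Position in LSBs: (-1.7754963 − (-2.55)) × 32768/5.1 = 4976.2622; rounding gives k = 4976.
Reconstructed level: -2.55 + 4976 × 5.1/32768 V = -1.7755371094 V.
e = -1.7754963 − (-1.7755371094) = +40.8 µV.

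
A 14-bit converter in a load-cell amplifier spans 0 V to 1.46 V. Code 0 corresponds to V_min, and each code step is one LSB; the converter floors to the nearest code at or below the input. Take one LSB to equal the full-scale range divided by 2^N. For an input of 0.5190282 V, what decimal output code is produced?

Range is 1.46 V. LSB = 1.46 V / 2^14 ≈ 89.11 µV.
(V_in − V_min) × 2^14/range = (0.5190282 − (0)) × 16384/1.46 = 5824.492.
Floor → code = 5824.

5824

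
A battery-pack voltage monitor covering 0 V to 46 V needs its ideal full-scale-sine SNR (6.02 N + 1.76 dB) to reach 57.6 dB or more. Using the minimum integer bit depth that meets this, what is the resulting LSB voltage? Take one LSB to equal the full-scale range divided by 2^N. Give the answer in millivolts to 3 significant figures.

44.9 mV

Span = 46 V.
6.02 N + 1.76 ≥ 57.6 gives N ≥ 9.276, so the minimum integer is 10.
One LSB is 46 V / 1024 = 44.9 mV.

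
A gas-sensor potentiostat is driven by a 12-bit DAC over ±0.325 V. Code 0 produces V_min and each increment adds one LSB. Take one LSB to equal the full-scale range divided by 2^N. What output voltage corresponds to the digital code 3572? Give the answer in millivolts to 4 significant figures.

Full-scale range = 0.325 V − (-0.325 V) = 0.65 V. LSB = 0.65 V / 2^12.
V_out = V_min + code × LSB = -0.325 V + 3572 × 0.65 V / 4096
      = -0.325 V + 0.566846 V = 0.241846 V.

241.8 mV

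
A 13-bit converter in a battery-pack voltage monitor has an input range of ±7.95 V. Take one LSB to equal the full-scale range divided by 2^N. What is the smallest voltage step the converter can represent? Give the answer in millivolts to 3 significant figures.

1.94 mV

The full-scale span is 7.95 − (-7.95) = 15.9 V.
Number of codes = 2^13 = 8192.
One LSB is 15.9 V / 8192 = 1.94 mV.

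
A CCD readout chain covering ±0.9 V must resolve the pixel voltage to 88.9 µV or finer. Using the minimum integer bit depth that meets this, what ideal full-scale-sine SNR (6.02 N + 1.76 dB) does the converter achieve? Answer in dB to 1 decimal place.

Span: 0.9 V − (-0.9 V) = 1.8 V.
Need 2^N ≥ 1.8 V / 88.9 µV = 20250 → N_min = 15.
SNR = 6.02 × 15 + 1.76 = 92.06 dB.

92.1 dB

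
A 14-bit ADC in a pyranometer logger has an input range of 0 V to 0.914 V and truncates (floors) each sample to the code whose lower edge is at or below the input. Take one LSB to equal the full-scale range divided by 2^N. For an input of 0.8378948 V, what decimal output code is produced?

15019

V_FS = 0.914 V. LSB = 0.914 V / 2^14 ≈ 55.79 µV.
code = ⌊(V_in − V_min)/LSB⌋ = ⌊(V_in − V_min) × 2^14 / range⌋
     = ⌊(0.8378948 − (0)) × 16384 / 0.914⌋ = ⌊0.8378948 × 16384/0.914⌋
     = ⌊15019.768⌋ = 15019.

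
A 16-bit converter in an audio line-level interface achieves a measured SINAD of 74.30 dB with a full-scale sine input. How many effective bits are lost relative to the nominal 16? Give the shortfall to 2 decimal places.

3.95 bits

ENOB = (SINAD − 1.76)/6.02 = (74.30 − 1.76)/6.02 = 12.0498 bits.
Shortfall = 16 − 12.0498 = 3.9502 bits.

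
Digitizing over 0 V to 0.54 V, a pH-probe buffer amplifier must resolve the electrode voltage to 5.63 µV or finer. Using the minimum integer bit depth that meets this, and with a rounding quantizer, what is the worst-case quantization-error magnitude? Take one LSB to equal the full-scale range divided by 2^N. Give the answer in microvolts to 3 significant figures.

Full-scale range = 0.54 V.
Need 2^N ≥ 0.54 V / 5.63 µV = 95910 → N_min = 17.
LSB = 0.54 V / 2^17 = 4.1199 µV.
Half an LSB is 2.06 µV.

2.06 µV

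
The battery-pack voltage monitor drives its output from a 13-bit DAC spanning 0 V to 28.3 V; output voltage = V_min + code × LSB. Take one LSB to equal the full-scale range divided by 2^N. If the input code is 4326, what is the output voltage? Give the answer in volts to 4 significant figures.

Span = 28.3 V. LSB = 28.3 V / 2^13.
Output = V_min + (4326/8192) × range = 0 + 0.528076 × 28.3 V
      = 0 V + 14.9446 V = 14.9446 V.

14.94 V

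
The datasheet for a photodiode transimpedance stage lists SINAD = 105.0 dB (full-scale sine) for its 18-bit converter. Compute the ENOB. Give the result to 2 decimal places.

17.15 bits

(105.0 − 1.76) / 6.02 = 103.24/6.02 = 17.1495 effective bits.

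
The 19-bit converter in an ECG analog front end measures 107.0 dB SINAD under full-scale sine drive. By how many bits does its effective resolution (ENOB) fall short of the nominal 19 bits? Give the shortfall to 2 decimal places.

1.52 bits

N_eff = (107.0 − 1.76)/6.02 = 17.4817 bits.
Shortfall = 19 − 17.4817 = 1.5183 bits.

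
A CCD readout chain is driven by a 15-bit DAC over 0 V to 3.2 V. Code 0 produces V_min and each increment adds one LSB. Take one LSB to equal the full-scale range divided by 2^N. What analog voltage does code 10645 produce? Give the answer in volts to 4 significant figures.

Range is 3.2 V. LSB = 3.2 V / 2^15.
Output = V_min + (10645/32768) × range = 0 + 0.324860 × 3.2 V
      = 0 + 1.03955 = 1.03955 V.

1.040 V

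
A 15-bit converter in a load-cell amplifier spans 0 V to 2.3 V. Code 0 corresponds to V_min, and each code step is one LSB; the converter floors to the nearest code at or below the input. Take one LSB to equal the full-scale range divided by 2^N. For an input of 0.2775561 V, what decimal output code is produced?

3954

Span = 2.3 V. LSB = 2.3 V / 2^15 ≈ 70.19 µV.
V_in − V_min = 0.2775561 − (0) = 0.2775561 V.
Divide by LSB: 0.2775561 × 32768/2.3 = 3954.3297.
Truncating gives code 3954.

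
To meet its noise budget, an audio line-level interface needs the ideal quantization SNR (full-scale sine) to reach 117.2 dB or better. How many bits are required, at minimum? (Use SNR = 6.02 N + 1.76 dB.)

Required N = ⌈(117.2 − 1.76)/6.02⌉ = ⌈19.176⌉ = 20.

20 bits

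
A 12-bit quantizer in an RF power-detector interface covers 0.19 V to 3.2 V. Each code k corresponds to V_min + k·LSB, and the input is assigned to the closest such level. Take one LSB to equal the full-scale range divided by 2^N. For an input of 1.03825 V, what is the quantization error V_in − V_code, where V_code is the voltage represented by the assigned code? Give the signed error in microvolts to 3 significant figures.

The full-scale span is 3.2 − (0.19) = 3.01 V. LSB = 3.01 V / 2^12 ≈ 0.7349 mV.
(1.03825 − (0.19)) / LSB = 0.84825 × 4096/3.01 = 1154.2963. Nearest integer: k = 1154.
V_code = 0.19 + (1154/4096) × 3.01 = 1.038032227 V.
Error = V_in − V_code = 1.03825 − (1.038032227) = +218 µV.

+218 µV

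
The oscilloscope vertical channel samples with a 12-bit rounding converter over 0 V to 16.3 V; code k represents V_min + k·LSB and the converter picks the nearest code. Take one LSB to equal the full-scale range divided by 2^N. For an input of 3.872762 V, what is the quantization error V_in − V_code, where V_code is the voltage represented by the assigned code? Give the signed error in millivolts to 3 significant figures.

V_FS = 16.3 V. LSB = 16.3 V / 2^12 ≈ 3.979 mV.
(3.872762 − (0)) / LSB = 3.872762 × 4096/16.3 = 973.1799. Nearest integer: k = 973.
V_code = V_min + k × range/2^12 = 0 + 973 × 16.3/4096 = 3.872045898 V.
e = 3.872762 − (3.872045898) = +0.716 mV.

+0.716 mV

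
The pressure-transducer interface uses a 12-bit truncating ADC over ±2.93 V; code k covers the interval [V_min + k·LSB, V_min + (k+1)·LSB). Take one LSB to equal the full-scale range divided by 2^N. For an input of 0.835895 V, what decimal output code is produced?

The full-scale span is 2.93 − (-2.93) = 5.86 V. LSB = 5.86 V / 2^12 ≈ 1.431 mV.
(V_in − V_min) × 2^12/range = (0.835895 − (-2.93)) × 4096/5.86 = 2632.271.
Floor → code = 2632.

2632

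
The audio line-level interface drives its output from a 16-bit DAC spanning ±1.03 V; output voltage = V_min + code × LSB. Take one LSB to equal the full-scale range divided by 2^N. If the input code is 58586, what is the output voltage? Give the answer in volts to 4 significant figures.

0.8115 V

Range = 1.03 − (-1.03) = 2.06 V. LSB = 2.06 V / 2^16.
Output = V_min + (58586/65536) × range = -1.03 + 0.893951 × 2.06 V
      = -1.03 V + 1.84154 V = 0.811540 V.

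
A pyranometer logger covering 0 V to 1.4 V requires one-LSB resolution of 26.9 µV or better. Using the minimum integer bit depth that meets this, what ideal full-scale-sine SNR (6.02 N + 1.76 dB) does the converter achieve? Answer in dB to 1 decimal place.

98.1 dB

Span = 1.4 V.
1.4 V / 26.9 µV = 52040. Since 2^15 = 32768 and 2^16 = 65536, N = 16.
6.02(16) + 1.76 = 98.08 dB.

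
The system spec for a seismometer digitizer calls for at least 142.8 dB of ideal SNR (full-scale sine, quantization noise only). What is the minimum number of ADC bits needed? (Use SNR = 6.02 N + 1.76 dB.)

24 bits

6.02 N + 1.76 ≥ 142.8 gives N ≥ 23.429, so the minimum integer is 24.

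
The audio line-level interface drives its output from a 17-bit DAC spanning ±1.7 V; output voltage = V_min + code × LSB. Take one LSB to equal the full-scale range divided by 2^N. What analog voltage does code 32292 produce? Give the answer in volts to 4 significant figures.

The full-scale span is 1.7 − (-1.7) = 3.4 V. LSB = 3.4 V / 2^17.
V_out = V_min + code × LSB = -1.7 V + 32292 × 3.4 V / 131072
      = -1.7 V + 0.837653 V = -0.862347 V.

-0.8623 V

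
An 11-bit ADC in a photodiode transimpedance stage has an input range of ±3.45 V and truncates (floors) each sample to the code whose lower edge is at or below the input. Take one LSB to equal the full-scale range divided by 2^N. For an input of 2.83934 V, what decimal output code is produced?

1866

Span: 3.45 V − (-3.45 V) = 6.9 V. LSB = 6.9 V / 2^11 ≈ 3.369 mV.
(V_in − V_min) × 2^11/range = (2.83934 − (-3.45)) × 2048/6.9 = 1866.749.
Floor → code = 1866.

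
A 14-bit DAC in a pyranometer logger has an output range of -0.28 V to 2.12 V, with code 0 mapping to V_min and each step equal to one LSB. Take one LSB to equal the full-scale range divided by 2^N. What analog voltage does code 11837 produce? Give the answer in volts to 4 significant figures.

Range = 2.12 − (-0.28) = 2.4 V. LSB = 2.4 V / 2^14.
V_out = -0.28 + 11837 × (2.4/16384) V
      = -0.28 + 1.73394 = 1.45394 V.

1.454 V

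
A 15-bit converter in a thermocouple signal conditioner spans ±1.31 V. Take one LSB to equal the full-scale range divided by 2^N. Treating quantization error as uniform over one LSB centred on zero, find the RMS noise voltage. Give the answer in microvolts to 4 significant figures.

23.08 µV

Full-scale range = 1.31 V − (-1.31 V) = 2.62 V.
One LSB is 2.62 V / 32768 = 79.9561 µV.
RMS of a uniform error over width LSB is LSB/√12 = 23.08 µV.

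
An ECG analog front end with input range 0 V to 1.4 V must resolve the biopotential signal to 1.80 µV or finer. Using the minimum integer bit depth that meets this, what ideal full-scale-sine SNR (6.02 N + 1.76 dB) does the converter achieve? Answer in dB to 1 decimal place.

Full-scale range = 1.4 V.
1.4 V / 1.80 µV = 777800. Since 2^19 = 524288 and 2^20 = 1048576, N = 20.
Ideal SNR at N = 20: 6.02·20 + 1.76 = 122.2 dB.

122.2 dB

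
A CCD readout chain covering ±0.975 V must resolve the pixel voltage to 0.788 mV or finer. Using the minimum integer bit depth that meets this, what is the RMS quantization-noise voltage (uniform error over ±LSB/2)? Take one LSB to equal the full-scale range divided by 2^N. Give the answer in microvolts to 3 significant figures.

Full-scale range = 0.975 V − (-0.975 V) = 1.95 V.
Levels needed ≥ 1.95/0.788 mV = 2475. 2^12 = 4096 suffices, so N_min = 12.
LSB = 1.95 V / 2^12 = 476.07 µV.
σ_q = LSB/√12 = 476.07 µV/3.4641 = 137 µV.

137 µV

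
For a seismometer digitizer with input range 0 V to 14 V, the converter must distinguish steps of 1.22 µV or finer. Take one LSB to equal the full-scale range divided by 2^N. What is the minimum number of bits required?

Range is 14 V.
Levels needed ≥ 14/1.22 µV = 1.148e7. 2^24 = 16777216 suffices, so N_min = 24.

24 bits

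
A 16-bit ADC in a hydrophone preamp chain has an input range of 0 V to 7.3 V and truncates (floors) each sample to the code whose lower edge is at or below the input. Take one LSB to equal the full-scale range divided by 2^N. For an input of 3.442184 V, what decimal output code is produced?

30902

Span = 7.3 V. LSB = 7.3 V / 2^16 ≈ 111.4 µV.
code = ⌊(V_in − V_min)/LSB⌋ = ⌊(V_in − V_min) × 2^16 / range⌋
     = ⌊(3.442184 − (0)) × 65536 / 7.3⌋ = ⌊3.442184 × 65536/7.3⌋
     = ⌊30902.325⌋ = 30902.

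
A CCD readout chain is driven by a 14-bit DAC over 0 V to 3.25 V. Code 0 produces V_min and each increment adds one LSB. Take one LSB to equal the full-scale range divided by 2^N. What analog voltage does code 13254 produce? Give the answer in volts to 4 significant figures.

2.629 V

Full-scale range = 3.25 V. LSB = 3.25 V / 2^14.
V_out = 0 + 13254 × (3.25/16384) V
      = 0 V + 2.62912 V = 2.62912 V.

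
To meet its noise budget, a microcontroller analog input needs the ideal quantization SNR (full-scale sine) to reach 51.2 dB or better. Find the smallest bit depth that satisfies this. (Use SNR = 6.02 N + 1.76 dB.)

9 bits

6.02 N + 1.76 ≥ 51.2 gives N ≥ 8.213, so the minimum integer is 9.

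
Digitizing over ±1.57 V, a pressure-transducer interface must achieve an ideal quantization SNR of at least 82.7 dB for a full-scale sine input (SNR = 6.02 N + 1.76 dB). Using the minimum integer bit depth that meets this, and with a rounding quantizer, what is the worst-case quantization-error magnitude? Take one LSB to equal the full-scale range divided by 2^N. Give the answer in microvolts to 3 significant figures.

Range = 1.57 − (-1.57) = 3.14 V.
Required N = ⌈(82.7 − 1.76)/6.02⌉ = ⌈13.445⌉ = 14.
LSB = 3.14 V ÷ 2^14 = 3.14/16384 V = 191.65 µV.
Max error for round-to-nearest is LSB/2 = 95.8 µV.

95.8 µV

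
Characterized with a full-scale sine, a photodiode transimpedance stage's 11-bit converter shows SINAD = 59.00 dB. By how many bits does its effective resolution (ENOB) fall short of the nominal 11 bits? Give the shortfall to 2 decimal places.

1.49 bits

Effective bits = (59.00 − 1.76)/6.02 = 9.5083.
Shortfall = 11 − 9.5083 = 1.4917 bits.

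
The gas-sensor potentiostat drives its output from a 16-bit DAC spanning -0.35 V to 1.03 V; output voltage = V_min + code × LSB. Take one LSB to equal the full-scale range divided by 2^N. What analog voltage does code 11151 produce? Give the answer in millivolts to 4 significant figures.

The full-scale span is 1.03 − (-0.35) = 1.38 V. LSB = 1.38 V / 2^16.
V_out = V_min + code × LSB = -0.35 V + 11151 × 1.38 V / 65536
      = -0.35 + 0.234808 = -0.115192 V.

-115.2 mV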